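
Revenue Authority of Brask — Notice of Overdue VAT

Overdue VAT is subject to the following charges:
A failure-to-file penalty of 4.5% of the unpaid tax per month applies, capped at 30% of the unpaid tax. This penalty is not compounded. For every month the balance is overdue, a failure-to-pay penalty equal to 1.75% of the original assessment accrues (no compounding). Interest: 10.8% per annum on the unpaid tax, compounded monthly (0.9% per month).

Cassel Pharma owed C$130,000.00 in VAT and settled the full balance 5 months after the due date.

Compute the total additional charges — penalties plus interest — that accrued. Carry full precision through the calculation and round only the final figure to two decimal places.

C$46,581.25

Failure-to-file: 5 × 4.5% × C$130,000.00 = C$29,250.00 (under the 30% cap)
Failure-to-pay penalty = 1.75% × C$130,000.00 × 5 mo = C$11,375.00
Interest: C$130,000.00 × ((1 + 0.009)^5 − 1) = C$130,000.00 × 0.0458173… = C$5,956.2520…
Penalties + interest = C$40,625.0000 + C$5,956.2520… = C$46,581.25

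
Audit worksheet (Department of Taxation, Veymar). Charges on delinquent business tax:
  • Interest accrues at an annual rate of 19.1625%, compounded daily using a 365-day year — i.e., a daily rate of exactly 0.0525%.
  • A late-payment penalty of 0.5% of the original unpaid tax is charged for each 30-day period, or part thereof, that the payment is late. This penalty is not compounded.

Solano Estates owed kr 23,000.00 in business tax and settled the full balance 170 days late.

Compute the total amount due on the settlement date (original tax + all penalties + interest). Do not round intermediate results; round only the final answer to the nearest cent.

Penalty periods: ⌈170/30⌉ = 6; penalty = 6 × 0.5% × kr 23,000.00 = kr 690.00
Interest: kr 23,000.00 × ((1 + 0.000525)^170 − 1) = kr 23,000.00 × 0.09332835… = kr 2,146.5522…
Total = kr 23,000.00 + kr 690.0000 + kr 2,146.5522… = kr 25,836.55

kr 25,836.55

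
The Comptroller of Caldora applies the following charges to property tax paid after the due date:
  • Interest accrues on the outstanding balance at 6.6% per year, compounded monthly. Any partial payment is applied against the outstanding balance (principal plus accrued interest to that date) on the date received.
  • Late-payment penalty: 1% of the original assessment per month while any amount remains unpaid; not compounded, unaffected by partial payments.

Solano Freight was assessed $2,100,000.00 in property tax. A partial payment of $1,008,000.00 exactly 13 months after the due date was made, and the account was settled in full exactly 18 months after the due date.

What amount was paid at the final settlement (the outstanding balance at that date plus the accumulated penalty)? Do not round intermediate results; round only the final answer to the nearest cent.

Monthly rate = 6.6% ÷ 12 = 0.55%
Balance at month 13: $2,100,000.0000 × (1 + 0.0055)^13 = $2,255,206.2625…
After $1,008,000.00 payment: $2,255,206.2625… − $1,008,000.00 = $1,247,206.2625…
Balance at month 18: $1,247,206.2625… × (1 + 0.0055)^5 = $1,281,883.7954…
Penalty: 18 × 1% × $2,100,000.00 = $378,000.00
Final settlement = outstanding balance + penalty = $1,281,883.7954… + $378,000.00 = $1,659,883.80

$1,659,883.80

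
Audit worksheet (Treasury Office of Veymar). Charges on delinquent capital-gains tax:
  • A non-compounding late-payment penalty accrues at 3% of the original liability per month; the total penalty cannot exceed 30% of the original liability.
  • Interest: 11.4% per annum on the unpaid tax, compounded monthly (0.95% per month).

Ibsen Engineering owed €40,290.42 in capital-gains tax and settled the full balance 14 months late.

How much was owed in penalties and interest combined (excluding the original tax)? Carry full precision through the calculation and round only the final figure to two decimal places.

€17,789.56

Penalty (uncapped): 14 × 3% × €40,290.42 = €16,921.98…; cap = 30% × €40,290.42 = €12,087.13… → penalty = €12,087.13…
Interest: €40,290.42 × ((1 + 0.0095)^14 − 1) = €40,290.42 × 0.1415331… = €5,702.4298…
Penalties + interest = €12,087.1260 + €5,702.4298… = €17,789.56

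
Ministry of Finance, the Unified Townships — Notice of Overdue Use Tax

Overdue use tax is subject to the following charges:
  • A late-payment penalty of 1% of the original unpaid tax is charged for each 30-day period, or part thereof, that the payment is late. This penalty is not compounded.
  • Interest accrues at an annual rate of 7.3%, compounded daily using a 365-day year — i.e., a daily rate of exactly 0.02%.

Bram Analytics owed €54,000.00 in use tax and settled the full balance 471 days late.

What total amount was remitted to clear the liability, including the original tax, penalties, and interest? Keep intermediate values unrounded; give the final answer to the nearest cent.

€67,973.53

Penalty periods: ⌈471/30⌉ = 16; penalty = 16 × 1% × €54,000.00 = €8,640.00
Interest: €54,000.00 × ((1 + 0.0002)^471 − 1) = €54,000.00 × 0.09876913… = €5,333.5331…
Total = €54,000.00 + €8,640.0000 + €5,333.5331… = €67,973.53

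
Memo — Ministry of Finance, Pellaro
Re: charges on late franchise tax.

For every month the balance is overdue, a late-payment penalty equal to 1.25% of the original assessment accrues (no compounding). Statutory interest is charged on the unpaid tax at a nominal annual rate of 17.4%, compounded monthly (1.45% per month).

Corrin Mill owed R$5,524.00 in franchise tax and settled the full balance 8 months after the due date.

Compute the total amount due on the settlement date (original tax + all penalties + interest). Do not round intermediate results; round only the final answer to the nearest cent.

R$6,750.66

Late-payment penalty = 1.25% × R$5,524.00 × 8 mo = R$552.40
Interest: R$5,524.00 × ((1 + 0.0145)^8 − 1) = R$5,524.00 × 0.1220609… = R$674.2642…
Total = R$5,524.00 + R$552.4000 + R$674.2642… = R$6,750.66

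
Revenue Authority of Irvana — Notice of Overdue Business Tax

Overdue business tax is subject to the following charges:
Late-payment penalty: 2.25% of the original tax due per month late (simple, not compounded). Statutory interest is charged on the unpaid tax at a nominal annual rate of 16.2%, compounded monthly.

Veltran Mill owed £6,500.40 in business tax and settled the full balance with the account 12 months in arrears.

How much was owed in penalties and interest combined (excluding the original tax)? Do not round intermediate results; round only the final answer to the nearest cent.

Late-payment penalty: 12 × 2.25% × £6,500.40 = £1,755.11…
Interest (16.2%/yr ÷ 12 = 1.35%/month): £6,500.40 × ((1 + 0.0135)^12 − 1) = £1,134.8826…
Penalties + interest = £1,755.1080 + £1,134.8826… = £2,889.99

£2,889.99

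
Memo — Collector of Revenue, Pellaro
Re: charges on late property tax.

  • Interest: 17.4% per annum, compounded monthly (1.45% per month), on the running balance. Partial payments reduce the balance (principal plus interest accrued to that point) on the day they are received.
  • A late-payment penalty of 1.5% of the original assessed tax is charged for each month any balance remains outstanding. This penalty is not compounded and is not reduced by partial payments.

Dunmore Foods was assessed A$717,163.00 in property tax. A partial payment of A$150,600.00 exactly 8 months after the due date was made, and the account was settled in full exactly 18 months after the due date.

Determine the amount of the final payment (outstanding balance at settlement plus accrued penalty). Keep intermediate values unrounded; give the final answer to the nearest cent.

A$949,013.19

Balance at month 8: A$717,163.0000 × (1 + 0.0145)^8 = A$804,700.5279…
After A$150,600.00 payment: A$804,700.5279… − A$150,600.00 = A$654,100.5279…
Balance at month 18: A$654,100.5279… × (1 + 0.0145)^10 = A$755,379.1849…
Penalty: 18 × 1.5% × A$717,163.00 = A$193,634.01
Final settlement = outstanding balance + penalty = A$755,379.1849… + A$193,634.01 = A$949,013.19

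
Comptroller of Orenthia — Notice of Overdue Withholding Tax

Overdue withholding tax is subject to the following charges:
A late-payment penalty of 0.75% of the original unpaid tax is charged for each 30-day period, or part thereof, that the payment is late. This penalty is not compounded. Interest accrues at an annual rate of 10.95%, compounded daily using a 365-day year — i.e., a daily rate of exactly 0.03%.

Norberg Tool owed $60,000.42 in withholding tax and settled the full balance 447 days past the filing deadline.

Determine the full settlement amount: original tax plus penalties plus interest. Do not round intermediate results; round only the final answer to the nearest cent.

Penalty periods: ⌈447/30⌉ = 15; penalty = 15 × 0.75% × $60,000.42 = $6,750.05…
Interest: $60,000.42 × ((1 + 0.0003)^447 − 1) = $60,000.42 × 0.14348417… = $8,609.1103…
Total = $60,000.42 + $6,750.0473… + $8,609.1103… = $75,359.58

$75,359.58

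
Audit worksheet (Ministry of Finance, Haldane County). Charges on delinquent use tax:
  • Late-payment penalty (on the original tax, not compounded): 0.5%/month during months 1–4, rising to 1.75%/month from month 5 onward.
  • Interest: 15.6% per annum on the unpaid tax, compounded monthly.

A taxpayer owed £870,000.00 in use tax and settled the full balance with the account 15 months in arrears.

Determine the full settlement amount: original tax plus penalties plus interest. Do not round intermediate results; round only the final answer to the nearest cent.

Penalty, months 1–4: 4 × 0.5% × £870,000.00 = £17,400.00
Penalty, months 5–15: 11 × 1.75% × £870,000.00 = £167,475.00
Interest (15.6%/yr ÷ 12 = 1.3%/month): £870,000.00 × ((1 + 0.013)^15 − 1) = £185,992.7415…
Total = £870,000.00 + £184,875.0000 + £185,992.7415… = £1,240,867.74

£1,240,867.74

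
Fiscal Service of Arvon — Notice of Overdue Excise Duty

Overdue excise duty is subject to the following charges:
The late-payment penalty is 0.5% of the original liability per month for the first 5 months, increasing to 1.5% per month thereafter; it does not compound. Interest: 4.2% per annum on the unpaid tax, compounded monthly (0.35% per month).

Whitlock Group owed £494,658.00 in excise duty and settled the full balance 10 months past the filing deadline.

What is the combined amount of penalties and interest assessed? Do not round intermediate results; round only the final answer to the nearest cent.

Penalty, months 1–5: 5 × 0.5% × £494,658.00 = £12,366.45
Penalty, months 6–10: 5 × 1.5% × £494,658.00 = £37,099.35
Interest: £494,658.00 × ((1 + 0.0035)^10 − 1) = £494,658.00 × 0.0355564… = £17,588.2709…
Penalties + interest = £49,465.8000 + £17,588.2709… = £67,054.07

£67,054.07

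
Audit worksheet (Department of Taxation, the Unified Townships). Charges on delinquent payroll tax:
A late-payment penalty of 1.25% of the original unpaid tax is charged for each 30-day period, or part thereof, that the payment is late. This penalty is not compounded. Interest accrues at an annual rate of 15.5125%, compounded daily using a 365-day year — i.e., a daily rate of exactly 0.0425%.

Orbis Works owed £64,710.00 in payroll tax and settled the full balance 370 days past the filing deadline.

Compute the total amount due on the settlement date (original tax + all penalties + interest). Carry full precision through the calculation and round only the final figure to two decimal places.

Penalty periods: ⌈370/30⌉ = 13; penalty = 13 × 1.25% × £64,710.00 = £10,515.38…
Interest: £64,710.00 × ((1 + 0.000425)^370 − 1) = £64,710.00 × 0.17024906… = £11,016.8164…
Total = £64,710.00 + £10,515.3750 + £11,016.8164… = £86,242.19

£86,242.19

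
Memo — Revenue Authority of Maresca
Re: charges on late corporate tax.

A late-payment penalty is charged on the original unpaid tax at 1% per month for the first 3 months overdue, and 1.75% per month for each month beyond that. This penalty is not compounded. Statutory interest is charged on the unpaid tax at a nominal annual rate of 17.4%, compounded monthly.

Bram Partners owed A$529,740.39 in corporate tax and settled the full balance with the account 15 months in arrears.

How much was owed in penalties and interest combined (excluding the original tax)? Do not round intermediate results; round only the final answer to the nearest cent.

Penalty, months 1–3: 3 × 1% × A$529,740.39 = A$15,892.21…
Penalty, months 4–15: 12 × 1.75% × A$529,740.39 = A$111,245.48…
Interest (17.4%/yr ÷ 12 = 1.45%/month): A$529,740.39 × ((1 + 0.0145)^15 − 1) = A$127,681.0412…
Penalties + interest = A$127,137.6936 + A$127,681.0412… = A$254,818.73

A$254,818.73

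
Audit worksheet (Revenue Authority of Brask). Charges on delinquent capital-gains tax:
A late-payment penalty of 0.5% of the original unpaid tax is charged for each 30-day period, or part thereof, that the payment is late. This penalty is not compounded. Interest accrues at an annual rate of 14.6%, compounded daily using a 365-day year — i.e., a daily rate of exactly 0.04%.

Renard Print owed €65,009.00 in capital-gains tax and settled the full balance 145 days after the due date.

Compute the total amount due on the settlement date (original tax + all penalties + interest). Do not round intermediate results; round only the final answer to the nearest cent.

€70,515.44

Penalty periods: ⌈145/30⌉ = 5; penalty = 5 × 0.5% × €65,009.00 = €1,625.23…
Interest: €65,009.00 × ((1 + 0.0004)^145 − 1) = €65,009.00 × 0.05970271… = €3,881.2132…
Total = €65,009.00 + €1,625.2250 + €3,881.2132… = €70,515.44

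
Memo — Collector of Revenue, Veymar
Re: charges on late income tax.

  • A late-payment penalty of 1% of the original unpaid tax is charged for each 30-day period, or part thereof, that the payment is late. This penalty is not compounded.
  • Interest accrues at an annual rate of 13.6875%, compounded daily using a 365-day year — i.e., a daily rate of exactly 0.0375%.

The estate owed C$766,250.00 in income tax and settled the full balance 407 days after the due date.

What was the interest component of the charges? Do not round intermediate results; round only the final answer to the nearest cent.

C$126,319.94

Interest: C$766,250.00 × ((1 + 0.000375)^407 − 1) = C$766,250.00 × 0.16485474… = C$126,319.9422…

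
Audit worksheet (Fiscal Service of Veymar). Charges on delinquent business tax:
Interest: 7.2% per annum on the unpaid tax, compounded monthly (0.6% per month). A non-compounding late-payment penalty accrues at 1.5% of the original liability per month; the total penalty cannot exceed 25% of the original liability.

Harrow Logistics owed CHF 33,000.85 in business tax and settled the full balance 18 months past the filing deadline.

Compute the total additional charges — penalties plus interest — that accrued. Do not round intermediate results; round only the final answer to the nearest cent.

CHF 12,002.02

Penalty (uncapped): 18 × 1.5% × CHF 33,000.85 = CHF 8,910.23…; cap = 25% × CHF 33,000.85 = CHF 8,250.21… → penalty = CHF 8,250.21…
Interest: CHF 33,000.85 × ((1 + 0.006)^18 − 1) = CHF 33,000.85 × 0.1136883… = CHF 3,751.8102…
Penalties + interest = CHF 8,250.2125 + CHF 3,751.8102… = CHF 12,002.02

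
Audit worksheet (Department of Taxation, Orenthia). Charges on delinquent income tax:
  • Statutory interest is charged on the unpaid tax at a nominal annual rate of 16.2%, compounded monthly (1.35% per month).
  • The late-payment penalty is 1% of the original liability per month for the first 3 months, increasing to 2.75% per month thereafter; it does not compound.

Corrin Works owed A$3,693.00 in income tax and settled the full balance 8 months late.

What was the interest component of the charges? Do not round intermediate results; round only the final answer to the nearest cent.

A$418.21

Interest: A$3,693.00 × ((1 + 0.0135)^8 − 1) = A$3,693.00 × 0.1132431… = A$418.2069…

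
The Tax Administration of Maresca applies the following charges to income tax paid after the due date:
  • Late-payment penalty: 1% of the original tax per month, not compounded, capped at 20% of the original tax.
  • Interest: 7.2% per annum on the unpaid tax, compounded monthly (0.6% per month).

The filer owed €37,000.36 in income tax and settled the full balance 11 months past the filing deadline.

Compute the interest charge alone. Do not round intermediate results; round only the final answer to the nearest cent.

Interest: €37,000.36 × ((1 + 0.006)^11 − 1) = €37,000.36 × 0.0680161… = €2,516.6191…

€2,516.62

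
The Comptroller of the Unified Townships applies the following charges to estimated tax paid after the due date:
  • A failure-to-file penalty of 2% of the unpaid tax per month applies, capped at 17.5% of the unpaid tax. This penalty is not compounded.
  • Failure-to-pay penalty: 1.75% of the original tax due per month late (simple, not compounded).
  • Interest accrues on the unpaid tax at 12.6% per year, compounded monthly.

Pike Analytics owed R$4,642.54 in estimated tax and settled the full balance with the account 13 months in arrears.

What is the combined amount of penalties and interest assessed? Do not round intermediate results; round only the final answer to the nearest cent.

Failure-to-file: 13 × 2% × R$4,642.54 = R$1,207.06…, capped at 17.5% × R$4,642.54 = R$812.44…
Failure-to-pay penalty = 1.75% × R$4,642.54 × 13 mo = R$1,056.18…
Interest (12.6%/yr ÷ 12 = 1.05%/month): R$4,642.54 × ((1 + 0.0105)^13 − 1) = R$675.2084…
Penalties + interest = R$1,868.6224… + R$675.2084… = R$2,543.83

R$2,543.83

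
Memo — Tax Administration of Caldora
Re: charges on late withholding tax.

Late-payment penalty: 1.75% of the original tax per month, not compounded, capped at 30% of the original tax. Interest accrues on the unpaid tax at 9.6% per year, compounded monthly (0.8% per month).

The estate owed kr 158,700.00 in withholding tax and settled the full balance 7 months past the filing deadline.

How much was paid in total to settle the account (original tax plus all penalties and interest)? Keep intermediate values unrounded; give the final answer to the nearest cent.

kr 187,244.11

Penalty: 7 × 1.75% × kr 158,700.00 = kr 19,440.75 (below the 30% cap of kr 47,610.00)
Interest: kr 158,700.00 × ((1 + 0.008)^7 − 1) = kr 158,700.00 × 0.0573621… = kr 9,103.3596…
Total = kr 158,700.00 + kr 19,440.7500 + kr 9,103.3596… = kr 187,244.11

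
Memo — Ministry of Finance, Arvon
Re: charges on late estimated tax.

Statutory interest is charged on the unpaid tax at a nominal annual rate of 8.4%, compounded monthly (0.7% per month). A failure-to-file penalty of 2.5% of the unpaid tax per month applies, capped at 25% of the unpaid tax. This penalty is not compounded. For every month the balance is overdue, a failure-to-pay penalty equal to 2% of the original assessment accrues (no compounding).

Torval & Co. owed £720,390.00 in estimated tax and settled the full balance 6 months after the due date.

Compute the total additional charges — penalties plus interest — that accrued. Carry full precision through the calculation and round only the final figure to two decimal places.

£225,296.13

Failure-to-file: 6 × 2.5% × £720,390.00 = £108,058.50 (under the 25% cap)
Failure-to-pay penalty = 2% × £720,390.00 × 6 mo = £86,446.80
Interest: £720,390.00 × ((1 + 0.007)^6 − 1) = £720,390.00 × 0.0427419… = £30,790.8345…
Penalties + interest = £194,505.3000 + £30,790.8345… = £225,296.13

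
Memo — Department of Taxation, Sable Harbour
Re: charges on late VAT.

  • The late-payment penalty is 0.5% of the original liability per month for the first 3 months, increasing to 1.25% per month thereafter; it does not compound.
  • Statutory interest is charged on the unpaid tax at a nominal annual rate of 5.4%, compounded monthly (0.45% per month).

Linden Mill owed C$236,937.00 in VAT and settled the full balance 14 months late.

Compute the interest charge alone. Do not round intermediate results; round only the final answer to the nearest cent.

Interest: C$236,937.00 × ((1 + 0.0045)^14 − 1) = C$236,937.00 × 0.0648763… = C$15,371.6039…

C$15,371.60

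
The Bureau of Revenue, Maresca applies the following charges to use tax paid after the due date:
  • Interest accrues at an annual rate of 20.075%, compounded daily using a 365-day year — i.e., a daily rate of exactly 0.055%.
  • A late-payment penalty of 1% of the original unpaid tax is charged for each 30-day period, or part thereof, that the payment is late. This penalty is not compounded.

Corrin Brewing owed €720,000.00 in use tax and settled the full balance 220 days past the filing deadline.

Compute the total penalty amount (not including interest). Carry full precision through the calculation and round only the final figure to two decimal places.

€57,600.00

Penalty periods: ⌈220/30⌉ = 8; penalty = 8 × 1% × €720,000.00 = €57,600.00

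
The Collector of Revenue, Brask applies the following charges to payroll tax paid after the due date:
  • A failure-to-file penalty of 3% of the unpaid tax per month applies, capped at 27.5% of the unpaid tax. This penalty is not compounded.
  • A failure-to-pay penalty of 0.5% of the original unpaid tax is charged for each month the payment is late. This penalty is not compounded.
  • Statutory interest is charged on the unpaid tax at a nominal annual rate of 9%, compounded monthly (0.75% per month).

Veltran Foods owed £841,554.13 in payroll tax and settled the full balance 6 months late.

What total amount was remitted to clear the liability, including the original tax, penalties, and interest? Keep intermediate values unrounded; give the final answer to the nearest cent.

Failure-to-file: 6 × 3% × £841,554.13 = £151,479.74… (under the 27.5% cap)
Failure-to-pay penalty = 0.5% × £841,554.13 × 6 mo = £25,246.62…
Interest: £841,554.13 × ((1 + 0.0075)^6 − 1) = £841,554.13 × 0.0458522… = £38,587.1378…
Total = £841,554.13 + £176,726.3673 + £38,587.1378… = £1,056,867.64

£1,056,867.64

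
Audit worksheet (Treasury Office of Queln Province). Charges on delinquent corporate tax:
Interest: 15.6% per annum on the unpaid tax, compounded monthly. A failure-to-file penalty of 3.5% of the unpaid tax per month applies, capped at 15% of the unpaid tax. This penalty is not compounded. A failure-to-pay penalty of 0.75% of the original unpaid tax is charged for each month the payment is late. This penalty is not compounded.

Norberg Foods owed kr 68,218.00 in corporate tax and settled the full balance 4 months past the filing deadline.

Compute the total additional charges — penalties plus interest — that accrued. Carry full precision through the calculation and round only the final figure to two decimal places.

Failure-to-file: 4 × 3.5% × kr 68,218.00 = kr 9,550.52 (under the 15% cap)
Failure-to-pay penalty = 0.75% × kr 68,218.00 × 4 mo = kr 2,046.54
Interest (15.6%/yr ÷ 12 = 1.3%/month): kr 68,218.00 × ((1 + 0.013)^4 − 1) = kr 3,617.1105…
Penalties + interest = kr 11,597.0600 + kr 3,617.1105… = kr 15,214.17

kr 15,214.17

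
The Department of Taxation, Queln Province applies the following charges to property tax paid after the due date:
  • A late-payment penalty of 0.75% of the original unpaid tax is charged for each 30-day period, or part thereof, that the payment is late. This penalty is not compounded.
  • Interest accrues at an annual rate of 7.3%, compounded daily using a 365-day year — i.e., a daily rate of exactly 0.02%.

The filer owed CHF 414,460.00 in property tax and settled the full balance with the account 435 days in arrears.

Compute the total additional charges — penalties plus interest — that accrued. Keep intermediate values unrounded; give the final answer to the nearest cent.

CHF 84,295.85

Penalty periods: ⌈435/30⌉ = 15; penalty = 15 × 0.75% × CHF 414,460.00 = CHF 46,626.75
Interest: CHF 414,460.00 × ((1 + 0.0002)^435 − 1) = CHF 414,460.00 × 0.09088719… = CHF 37,669.1049…
Penalties + interest = CHF 46,626.7500 + CHF 37,669.1049… = CHF 84,295.85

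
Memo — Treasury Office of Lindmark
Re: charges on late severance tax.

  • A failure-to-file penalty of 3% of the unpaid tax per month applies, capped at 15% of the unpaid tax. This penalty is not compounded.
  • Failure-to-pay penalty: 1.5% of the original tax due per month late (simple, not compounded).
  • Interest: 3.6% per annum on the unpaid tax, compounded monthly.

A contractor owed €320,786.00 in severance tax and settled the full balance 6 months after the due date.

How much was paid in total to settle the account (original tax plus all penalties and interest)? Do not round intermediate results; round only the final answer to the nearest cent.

€403,592.27

Failure-to-file: 6 × 3% × €320,786.00 = €57,741.48, capped at 15% × €320,786.00 = €48,117.90
Failure-to-pay penalty: 6 × 1.5% × €320,786.00 = €28,870.74
Interest (3.6%/yr ÷ 12 = 0.3%/month): €320,786.00 × ((1 + 0.003)^6 − 1) = €5,817.6277…
Total = €320,786.00 + €76,988.6400 + €5,817.6277… = €403,592.27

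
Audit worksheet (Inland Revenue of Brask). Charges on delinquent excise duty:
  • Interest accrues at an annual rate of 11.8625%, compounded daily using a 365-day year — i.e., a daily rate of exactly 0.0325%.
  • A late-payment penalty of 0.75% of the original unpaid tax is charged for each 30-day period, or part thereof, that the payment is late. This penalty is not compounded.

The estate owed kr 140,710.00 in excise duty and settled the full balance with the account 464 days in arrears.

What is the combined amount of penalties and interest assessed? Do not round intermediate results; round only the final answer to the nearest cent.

Penalty periods: ⌈464/30⌉ = 16; penalty = 16 × 0.75% × kr 140,710.00 = kr 16,885.20
Interest: kr 140,710.00 × ((1 + 0.000325)^464 − 1) = kr 140,710.00 × 0.16273559… = kr 22,898.5256…
Penalties + interest = kr 16,885.2000 + kr 22,898.5256… = kr 39,783.73

kr 39,783.73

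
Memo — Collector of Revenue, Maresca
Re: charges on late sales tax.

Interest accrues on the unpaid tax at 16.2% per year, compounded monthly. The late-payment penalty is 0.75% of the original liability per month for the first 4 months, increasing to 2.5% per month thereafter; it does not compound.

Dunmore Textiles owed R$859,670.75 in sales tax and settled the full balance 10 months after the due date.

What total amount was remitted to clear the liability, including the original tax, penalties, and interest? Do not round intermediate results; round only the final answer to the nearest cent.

R$1,137,777.32

Penalty, months 1–4: 4 × 0.75% × R$859,670.75 = R$25,790.12…
Penalty, months 5–10: 6 × 2.5% × R$859,670.75 = R$128,950.61…
Interest (16.2%/yr ÷ 12 = 1.35%/month): R$859,670.75 × ((1 + 0.0135)^10 − 1) = R$123,365.8341…
Total = R$859,670.75 + R$154,740.7350 + R$123,365.8341… = R$1,137,777.32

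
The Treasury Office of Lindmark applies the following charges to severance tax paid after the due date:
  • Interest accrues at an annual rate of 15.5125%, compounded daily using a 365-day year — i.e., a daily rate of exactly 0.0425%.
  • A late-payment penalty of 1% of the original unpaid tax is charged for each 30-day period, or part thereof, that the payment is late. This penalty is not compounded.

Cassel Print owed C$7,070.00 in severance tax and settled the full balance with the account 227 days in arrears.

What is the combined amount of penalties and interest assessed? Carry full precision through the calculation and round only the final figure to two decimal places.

Penalty periods: ⌈227/30⌉ = 8; penalty = 8 × 1% × C$7,070.00 = C$565.60
Interest: C$7,070.00 × ((1 + 0.000425)^227 − 1) = C$7,070.00 × 0.10125948… = C$715.9045…
Penalties + interest = C$565.6000 + C$715.9045… = C$1,281.50

C$1,281.50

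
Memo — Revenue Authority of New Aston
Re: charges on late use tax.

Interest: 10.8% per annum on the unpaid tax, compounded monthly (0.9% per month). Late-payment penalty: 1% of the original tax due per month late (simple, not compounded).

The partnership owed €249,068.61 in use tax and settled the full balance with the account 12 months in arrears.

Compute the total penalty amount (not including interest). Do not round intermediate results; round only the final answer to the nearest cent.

Late-payment penalty: 12 × 1% × €249,068.61 = €29,888.23…

€29,888.23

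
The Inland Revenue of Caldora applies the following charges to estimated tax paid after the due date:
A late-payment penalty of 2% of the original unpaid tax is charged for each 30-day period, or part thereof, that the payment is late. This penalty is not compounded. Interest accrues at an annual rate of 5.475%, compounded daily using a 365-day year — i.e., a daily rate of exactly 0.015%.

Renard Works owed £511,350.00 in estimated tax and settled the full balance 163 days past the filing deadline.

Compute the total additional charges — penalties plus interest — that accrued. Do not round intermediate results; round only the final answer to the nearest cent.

Penalty periods: ⌈163/30⌉ = 6; penalty = 6 × 2% × £511,350.00 = £61,362.00
Interest: £511,350.00 × ((1 + 0.00015)^163 − 1) = £511,350.00 × 0.02474947… = £12,655.6432…
Penalties + interest = £61,362.0000 + £12,655.6432… = £74,017.64

£74,017.64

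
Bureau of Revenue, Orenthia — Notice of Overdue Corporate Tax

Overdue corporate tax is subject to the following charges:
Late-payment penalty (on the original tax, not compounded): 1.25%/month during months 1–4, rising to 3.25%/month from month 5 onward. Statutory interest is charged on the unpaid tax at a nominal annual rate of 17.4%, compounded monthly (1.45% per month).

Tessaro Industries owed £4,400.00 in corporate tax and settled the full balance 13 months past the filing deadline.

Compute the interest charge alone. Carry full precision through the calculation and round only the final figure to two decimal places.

£905.54

Interest: £4,400.00 × ((1 + 0.0145)^13 − 1) = £4,400.00 × 0.2058039… = £905.5370…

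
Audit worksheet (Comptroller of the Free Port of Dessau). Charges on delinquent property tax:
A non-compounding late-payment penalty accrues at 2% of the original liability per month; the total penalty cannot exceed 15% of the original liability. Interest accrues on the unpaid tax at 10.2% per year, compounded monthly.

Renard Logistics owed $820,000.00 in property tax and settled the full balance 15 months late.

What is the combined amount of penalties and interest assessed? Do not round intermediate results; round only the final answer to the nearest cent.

Penalty (uncapped): 15 × 2% × $820,000.00 = $246,000.00; cap = 15% × $820,000.00 = $123,000.00 → penalty = $123,000.00
Interest (10.2%/yr ÷ 12 = 0.85%/month): $820,000.00 × ((1 + 0.0085)^15 − 1) = $111,005.8087…
Penalties + interest = $123,000.0000 + $111,005.8087… = $234,005.81

$234,005.81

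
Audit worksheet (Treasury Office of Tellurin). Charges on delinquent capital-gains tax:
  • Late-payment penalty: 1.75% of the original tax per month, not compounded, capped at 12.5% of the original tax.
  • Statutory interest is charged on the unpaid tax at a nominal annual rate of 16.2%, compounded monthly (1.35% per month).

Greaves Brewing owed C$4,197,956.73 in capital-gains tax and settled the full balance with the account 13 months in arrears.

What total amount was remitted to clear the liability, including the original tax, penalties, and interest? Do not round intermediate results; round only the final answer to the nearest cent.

C$5,522,174.91

Penalty (uncapped): 13 × 1.75% × C$4,197,956.73 = C$955,035.16…; cap = 12.5% × C$4,197,956.73 = C$524,744.59… → penalty = C$524,744.59…
Interest: C$4,197,956.73 × ((1 + 0.0135)^13 − 1) = C$4,197,956.73 × 0.1904435… = C$799,473.5878…
Total = C$4,197,956.73 + C$524,744.5913… + C$799,473.5878… = C$5,522,174.91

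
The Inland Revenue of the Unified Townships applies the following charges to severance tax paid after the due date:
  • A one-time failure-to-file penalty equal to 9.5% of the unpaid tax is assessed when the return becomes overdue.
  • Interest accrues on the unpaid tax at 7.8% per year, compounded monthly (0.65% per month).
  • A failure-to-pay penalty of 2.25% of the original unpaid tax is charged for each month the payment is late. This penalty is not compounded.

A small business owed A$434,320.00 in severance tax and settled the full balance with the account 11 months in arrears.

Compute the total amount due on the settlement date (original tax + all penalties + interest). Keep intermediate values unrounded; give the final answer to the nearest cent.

A$615,157.67

Failure-to-file penalty: 9.5% × A$434,320.00 = A$41,260.40
Failure-to-pay penalty = 2.25% × A$434,320.00 × 11 mo = A$107,494.20
Interest: A$434,320.00 × ((1 + 0.0065)^11 − 1) = A$434,320.00 × 0.0738697… = A$32,083.0697…
Total = A$434,320.00 + A$148,754.6000 + A$32,083.0697… = A$615,157.67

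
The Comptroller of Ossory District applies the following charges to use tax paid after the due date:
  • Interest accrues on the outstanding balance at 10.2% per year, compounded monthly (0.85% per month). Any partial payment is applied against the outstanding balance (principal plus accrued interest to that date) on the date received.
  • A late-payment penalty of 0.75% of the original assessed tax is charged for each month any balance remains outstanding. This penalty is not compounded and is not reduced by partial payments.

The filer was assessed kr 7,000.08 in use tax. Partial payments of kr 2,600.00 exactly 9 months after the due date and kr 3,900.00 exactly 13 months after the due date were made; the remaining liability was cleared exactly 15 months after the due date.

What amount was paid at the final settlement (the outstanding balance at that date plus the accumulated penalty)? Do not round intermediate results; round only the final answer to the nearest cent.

Balance at month 9: kr 7,000.0800 × (1 + 0.0085)^9 = kr 7,554.1591…
After kr 2,600.00 payment: kr 7,554.1591… − kr 2,600.00 = kr 4,954.1591…
Balance at month 13: kr 4,954.1591… × (1 + 0.0085)^4 = kr 5,124.7603…
After kr 3,900.00 payment: kr 5,124.7603… − kr 3,900.00 = kr 1,224.7603…
Balance at month 15: kr 1,224.7603… × (1 + 0.0085)^2 = kr 1,245.6697…
Penalty: 15 × 0.75% × kr 7,000.08 = kr 787.51…
Final settlement = outstanding balance + penalty = kr 1,245.6697… + kr 787.51… = kr 2,033.18

kr 2,033.18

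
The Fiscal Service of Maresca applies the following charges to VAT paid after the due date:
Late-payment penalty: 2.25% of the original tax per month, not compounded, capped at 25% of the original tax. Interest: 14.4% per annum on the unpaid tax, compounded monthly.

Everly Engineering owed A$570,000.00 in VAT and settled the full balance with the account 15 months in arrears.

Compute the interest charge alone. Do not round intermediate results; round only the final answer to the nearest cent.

A$111,683.13

Interest (14.4%/yr ÷ 12 = 1.2%/month): A$570,000.00 × ((1 + 0.012)^15 − 1) = A$111,683.1250…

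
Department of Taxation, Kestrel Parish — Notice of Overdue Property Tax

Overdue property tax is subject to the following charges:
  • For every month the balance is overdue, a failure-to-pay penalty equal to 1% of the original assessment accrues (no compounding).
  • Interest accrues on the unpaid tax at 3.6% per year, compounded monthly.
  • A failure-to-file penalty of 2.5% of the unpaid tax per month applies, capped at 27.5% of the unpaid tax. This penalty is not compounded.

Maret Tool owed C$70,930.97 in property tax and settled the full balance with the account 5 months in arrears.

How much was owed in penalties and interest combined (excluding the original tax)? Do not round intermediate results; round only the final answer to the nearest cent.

C$13,483.29

Failure-to-file: 5 × 2.5% × C$70,930.97 = C$8,866.37… (under the 27.5% cap)
Failure-to-pay penalty = 1% × C$70,930.97 × 5 mo = C$3,546.55…
Interest (3.6%/yr ÷ 12 = 0.3%/month): C$70,930.97 × ((1 + 0.003)^5 − 1) = C$1,070.3675…
Penalties + interest = C$12,412.9198… + C$1,070.3675… = C$13,483.29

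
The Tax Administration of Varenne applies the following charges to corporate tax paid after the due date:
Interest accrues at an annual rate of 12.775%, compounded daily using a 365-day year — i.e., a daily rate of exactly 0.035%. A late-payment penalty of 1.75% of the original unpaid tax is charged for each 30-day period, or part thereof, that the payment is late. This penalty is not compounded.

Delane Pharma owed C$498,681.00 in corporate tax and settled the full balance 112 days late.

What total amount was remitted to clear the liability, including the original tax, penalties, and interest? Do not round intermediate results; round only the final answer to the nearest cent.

C$553,521.61

Penalty periods: ⌈112/30⌉ = 4; penalty = 4 × 1.75% × C$498,681.00 = C$34,907.67
Interest: C$498,681.00 × ((1 + 0.00035)^112 − 1) = C$498,681.00 × 0.03997133… = C$19,932.9408…
Total = C$498,681.00 + C$34,907.6700 + C$19,932.9408… = C$553,521.61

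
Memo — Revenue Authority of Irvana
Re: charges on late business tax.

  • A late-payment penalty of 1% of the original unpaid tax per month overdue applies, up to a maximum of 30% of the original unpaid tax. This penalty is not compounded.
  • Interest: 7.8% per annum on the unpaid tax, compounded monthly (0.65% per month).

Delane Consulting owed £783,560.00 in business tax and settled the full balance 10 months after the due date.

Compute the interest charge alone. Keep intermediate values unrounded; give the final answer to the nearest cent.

£52,447.26

Interest: £783,560.00 × ((1 + 0.0065)^10 − 1) = £783,560.00 × 0.0669346… = £52,447.2617…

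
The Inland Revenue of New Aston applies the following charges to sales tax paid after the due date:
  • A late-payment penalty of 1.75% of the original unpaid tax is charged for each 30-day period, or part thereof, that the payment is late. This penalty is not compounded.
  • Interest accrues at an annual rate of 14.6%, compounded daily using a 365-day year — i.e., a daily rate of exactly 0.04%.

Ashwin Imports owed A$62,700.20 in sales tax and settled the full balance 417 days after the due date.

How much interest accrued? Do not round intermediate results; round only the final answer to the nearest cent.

Interest: A$62,700.20 × ((1 + 0.0004)^417 − 1) = A$62,700.20 × 0.18147853… = A$11,378.7404…

A$11,378.74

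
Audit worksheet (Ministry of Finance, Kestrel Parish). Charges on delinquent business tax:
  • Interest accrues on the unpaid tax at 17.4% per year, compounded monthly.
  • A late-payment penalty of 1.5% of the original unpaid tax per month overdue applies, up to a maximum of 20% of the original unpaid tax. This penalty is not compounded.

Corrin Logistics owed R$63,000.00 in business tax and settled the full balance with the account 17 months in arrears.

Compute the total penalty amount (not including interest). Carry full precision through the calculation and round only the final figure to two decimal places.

Penalty (uncapped): 17 × 1.5% × R$63,000.00 = R$16,065.00; cap = 20% × R$63,000.00 = R$12,600.00 → penalty = R$12,600.00

R$12,600.00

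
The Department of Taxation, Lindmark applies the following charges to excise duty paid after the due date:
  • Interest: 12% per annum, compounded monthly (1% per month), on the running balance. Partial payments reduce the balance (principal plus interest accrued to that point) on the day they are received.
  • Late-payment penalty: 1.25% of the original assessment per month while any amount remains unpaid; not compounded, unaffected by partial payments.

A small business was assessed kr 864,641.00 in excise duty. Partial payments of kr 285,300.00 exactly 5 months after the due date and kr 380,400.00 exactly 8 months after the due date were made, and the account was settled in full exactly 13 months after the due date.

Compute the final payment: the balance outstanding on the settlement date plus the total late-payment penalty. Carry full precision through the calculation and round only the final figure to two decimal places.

Balance at month 5: kr 864,641.0000 × (1 + 0.01)^5 = kr 908,746.3807…
After kr 285,300.00 payment: kr 908,746.3807… − kr 285,300.00 = kr 623,446.3807…
Balance at month 8: kr 623,446.3807… × (1 + 0.01)^3 = kr 642,337.4295…
After kr 380,400.00 payment: kr 642,337.4295… − kr 380,400.00 = kr 261,937.4295…
Balance at month 13: kr 261,937.4295… × (1 + 0.01)^5 = kr 275,298.8709…
Penalty: 13 × 1.25% × kr 864,641.00 = kr 140,504.16…
Final settlement = outstanding balance + penalty = kr 275,298.8709… + kr 140,504.16… = kr 415,803.03

kr 415,803.03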